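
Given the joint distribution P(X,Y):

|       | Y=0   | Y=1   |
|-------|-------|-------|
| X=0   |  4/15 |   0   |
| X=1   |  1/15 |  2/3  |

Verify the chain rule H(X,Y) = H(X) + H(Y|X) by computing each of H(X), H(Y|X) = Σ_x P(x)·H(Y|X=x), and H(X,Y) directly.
H(X) = 0.8366 bits, H(Y|X) = 0.3223 bits, H(X,Y) = 1.1589 bits

Marginal of X (row sums):
  P(X=0) = 4/15 + 0 = 4/15
  P(X=1) = 1/15 + 2/3 = 11/15
H(X) = -[(4/15)·log₂(4/15) + (11/15)·log₂(11/15)]
  = 0.50850 + 0.32814 = 0.8366 bits

H(Y|X) = Σ_x P(x)·H(Y|X=x):
  X=0: P(X=0) = 4/15, P(Y|X=0) = (1, 0) → H(Y|X=0) = 0.00000
  X=1: P(X=1) = 11/15, P(Y|X=1) = (1/11, 10/11) → H(Y|X=1) = 0.43950
H(Y|X) = (4/15)·0.00000 + (11/15)·0.43950 = 0.3223 bits

H(X,Y) = -Σ_{x,y} P(x,y) log₂ P(x,y). Per-cell terms -P(x,y)·log₂P(x,y):
  X=0: 0.50850, 0.00000
  X=1: 0.26046, 0.38998
  (cells with P = 0 contribute 0)
Sum of the 4 terms: H(X,Y) = 1.1589 bits

Chain rule check:
  H(X) + H(Y|X) = 0.8366 + 0.3223 = 1.1589 bits
  H(X,Y) = 1.1589 bits
✓ Chain rule verified.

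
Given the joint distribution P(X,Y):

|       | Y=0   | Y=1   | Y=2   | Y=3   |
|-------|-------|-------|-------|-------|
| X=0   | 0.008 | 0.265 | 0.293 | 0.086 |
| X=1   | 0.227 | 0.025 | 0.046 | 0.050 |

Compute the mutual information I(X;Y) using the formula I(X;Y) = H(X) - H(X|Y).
0.4358 bits

I(X;Y) = H(X) - H(X|Y)

Marginal of X (row sums):
  P(X=0) = 0.008 + 0.265 + 0.293 + 0.086 = 0.652
  P(X=1) = 0.227 + 0.025 + 0.046 + 0.050 = 0.348
H(X) = -[0.652·log₂(0.652) + 0.348·log₂(0.348)]
  = 0.40232 + 0.52995 = 0.9323 bits

Marginal of Y (column sums):
  P(Y=0) = 0.008 + 0.227 = 0.235
  P(Y=1) = 0.265 + 0.025 = 0.290
  P(Y=2) = 0.293 + 0.046 = 0.339
  P(Y=3) = 0.086 + 0.050 = 0.136
H(X|Y) = Σ_y P(y)·H(X|Y=y):
  Y=0: P(Y=0) = 0.235, P(X|Y=0) = (8/235, 227/235) → H(X|Y=0) = 0.21428
  Y=1: P(Y=1) = 0.290, P(X|Y=1) = (53/58, 5/58) → H(X|Y=1) = 0.42368
  Y=2: P(Y=2) = 0.339, P(X|Y=2) = (293/339, 46/339) → H(X|Y=2) = 0.57285
  Y=3: P(Y=3) = 0.136, P(X|Y=3) = (43/68, 25/68) → H(X|Y=3) = 0.94885
H(X|Y) = 0.235·0.21428 + 0.290·0.42368 + 0.339·0.57285 + 0.136·0.94885 = 0.4965 bits

I(X;Y) = H(X) - H(X|Y) = 0.9323 - 0.4965 = 0.4358 bits

Cross-check via I(X;Y) = H(X) + H(Y) - H(X,Y): computing H(Y) from the column sums and H(X,Y) from the 8 cells in the same way gives H(Y) = 1.9294 bits and H(X,Y) = 2.4259 bits, so
I(X;Y) = 0.9323 + 1.9294 - 2.4259 = 0.4358 bits ✓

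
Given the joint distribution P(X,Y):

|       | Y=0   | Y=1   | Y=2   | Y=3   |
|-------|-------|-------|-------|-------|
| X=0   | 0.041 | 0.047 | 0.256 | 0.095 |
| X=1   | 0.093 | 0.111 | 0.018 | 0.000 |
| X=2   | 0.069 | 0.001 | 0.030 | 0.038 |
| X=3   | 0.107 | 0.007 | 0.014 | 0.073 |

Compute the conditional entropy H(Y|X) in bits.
1.4983 bits

H(Y|X) = H(X,Y) - H(X)

H(X,Y) = -Σ_{x,y} P(x,y) log₂ P(x,y). Per-cell terms -P(x,y)·log₂P(x,y):
  X=0: 0.18894, 0.20733, 0.50324, 0.32261
  X=1: 0.31868, 0.35202, 0.10433, 0.00000
  X=2: 0.26615, 0.00997, 0.15177, 0.17928
  X=3: 0.34500, 0.05011, 0.08622, 0.27565
  (cells with P = 0 contribute 0)
Sum of the 16 terms: H(X,Y) = 3.3613 bits

Marginal of X (row sums):
  P(X=0) = 0.041 + 0.047 + 0.256 + 0.095 = 0.439
  P(X=1) = 0.093 + 0.111 + 0.018 + 0.000 = 0.222
  P(X=2) = 0.069 + 0.001 + 0.030 + 0.038 = 0.138
  P(X=3) = 0.107 + 0.007 + 0.014 + 0.073 = 0.201
H(X) = -[0.439·log₂(0.439) + 0.222·log₂(0.222) + 0.138·log₂(0.138) + 0.201·log₂(0.201)]
  = 0.52140 + 0.48204 + 0.39430 + 0.46526 = 1.8630 bits

H(Y|X) = H(X,Y) - H(X) = 3.3613 - 1.8630 = 1.4983 bits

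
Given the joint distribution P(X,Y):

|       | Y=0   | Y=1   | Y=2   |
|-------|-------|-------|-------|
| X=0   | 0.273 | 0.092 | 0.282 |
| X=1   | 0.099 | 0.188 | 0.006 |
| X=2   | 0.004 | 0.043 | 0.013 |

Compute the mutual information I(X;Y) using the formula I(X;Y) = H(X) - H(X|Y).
0.2680 bits

I(X;Y) = H(X) - H(X|Y)

Marginal of X (row sums):
  P(X=0) = 0.273 + 0.092 + 0.282 = 0.647
  P(X=1) = 0.099 + 0.188 + 0.006 = 0.293
  P(X=2) = 0.004 + 0.043 + 0.013 = 0.060
H(X) = -[0.647·log₂(0.647) + 0.293·log₂(0.293) + 0.060·log₂(0.060)]
  = 0.406421 + 0.518911 + 0.243534 = 1.168866 bits

Marginal of Y (column sums):
  P(Y=0) = 0.273 + 0.099 + 0.004 = 0.376
  P(Y=1) = 0.092 + 0.188 + 0.043 = 0.323
  P(Y=2) = 0.282 + 0.006 + 0.013 = 0.301
H(X|Y) = Σ_y P(y)·H(X|Y=y):
  Y=0: P(Y=0) = 0.376, P(X|Y=0) = (273/376, 99/376, 1/94) → H(X|Y=0) = 0.911959
  Y=1: P(Y=1) = 0.323, P(X|Y=1) = (92/323, 188/323, 43/323) → H(X|Y=1) = 1.357806
  Y=2: P(Y=2) = 0.301, P(X|Y=2) = (282/301, 6/301, 13/301) → H(X|Y=2) = 0.396513
H(X|Y) = 0.376·0.911959 + 0.323·1.357806 + 0.301·0.396513 = 0.900818 bits

I(X;Y) = H(X) - H(X|Y) = 1.168866 - 0.900818 = 0.2680 bits

Cross-check via I(X;Y) = H(X) + H(Y) - H(X,Y): computing H(Y) from the column sums and H(X,Y) from the 9 cells in the same way gives H(Y) = 1.578608 bits and H(X,Y) = 2.479427 bits, so
I(X;Y) = 1.168866 + 1.578608 - 2.479427 = 0.2680 bits ✓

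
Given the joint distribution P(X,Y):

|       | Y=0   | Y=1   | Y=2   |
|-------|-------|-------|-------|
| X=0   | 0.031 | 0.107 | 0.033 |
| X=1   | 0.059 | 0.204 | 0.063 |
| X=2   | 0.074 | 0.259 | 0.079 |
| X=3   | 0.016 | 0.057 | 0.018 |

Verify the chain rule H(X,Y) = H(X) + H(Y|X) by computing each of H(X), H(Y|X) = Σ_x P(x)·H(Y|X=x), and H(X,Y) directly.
H(X) = 1.8046 bits, H(Y|X) = 1.3256 bits, H(X,Y) = 3.1302 bits

Marginal of X (row sums):
  P(X=0) = 0.031 + 0.107 + 0.033 = 0.171
  P(X=1) = 0.059 + 0.204 + 0.063 = 0.326
  P(X=2) = 0.074 + 0.259 + 0.079 = 0.412
  P(X=3) = 0.016 + 0.057 + 0.018 = 0.091
H(X) = -[0.171·log₂(0.171) + 0.326·log₂(0.326) + 0.412·log₂(0.412) + 0.091·log₂(0.091)]
  = 0.43570 + 0.52716 + 0.52706 + 0.31468 = 1.8046 bits

H(Y|X) = Σ_x P(x)·H(Y|X=x):
  X=0: P(X=0) = 0.171, P(Y|X=0) = (31/171, 107/171, 11/57) → H(Y|X=0) = 1.32790
  X=1: P(X=1) = 0.326, P(Y|X=1) = (59/326, 102/163, 63/326) → H(Y|X=1) = 1.32781
  X=2: P(X=2) = 0.412, P(Y|X=2) = (37/206, 259/412, 79/412) → H(Y|X=2) = 1.32278
  X=3: P(X=3) = 0.091, P(Y|X=3) = (16/91, 57/91, 18/91) → H(Y|X=3) = 1.32611
H(Y|X) = 0.171·1.32790 + 0.326·1.32781 + 0.412·1.32278 + 0.091·1.32611 = 1.3256 bits

H(X,Y) = -Σ_{x,y} P(x,y) log₂ P(x,y). Per-cell terms -P(x,y)·log₂P(x,y):
  X=0: 0.15536, 0.34500, 0.16241
  X=1: 0.24091, 0.46785, 0.25128
  X=2: 0.27797, 0.50478, 0.28930
  X=3: 0.09545, 0.23557, 0.10433
Sum of the 12 terms: H(X,Y) = 3.1302 bits

Chain rule check:
  H(X) + H(Y|X) = 1.8046 + 1.3256 = 3.1302 bits
  H(X,Y) = 3.1302 bits
✓ Chain rule verified.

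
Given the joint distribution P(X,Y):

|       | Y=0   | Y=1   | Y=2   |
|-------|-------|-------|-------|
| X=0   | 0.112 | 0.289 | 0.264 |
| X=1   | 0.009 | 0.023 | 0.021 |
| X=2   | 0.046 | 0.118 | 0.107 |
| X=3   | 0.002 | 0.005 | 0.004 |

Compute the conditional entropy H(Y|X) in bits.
1.4851 bits

H(Y|X) = H(X,Y) - H(X)

H(X,Y) = -Σ_{x,y} P(x,y) log₂ P(x,y). Per-cell terms -P(x,y)·log₂P(x,y):
  X=0: 0.3537441, 0.5175581, 0.5072470
  X=1: 0.0611627, 0.1251711, 0.1170428
  X=2: 0.2043422, 0.3638107, 0.3450020
  X=3: 0.0179316, 0.0382193, 0.0318631
Sum of the 12 terms: H(X,Y) = 2.683095 bits

Marginal of X (row sums):
  P(X=0) = 0.112 + 0.289 + 0.264 = 0.665
  P(X=1) = 0.009 + 0.023 + 0.021 = 0.053
  P(X=2) = 0.046 + 0.118 + 0.107 = 0.271
  P(X=3) = 0.002 + 0.005 + 0.004 = 0.011
H(X) = -[0.665·log₂(0.665) + 0.053·log₂(0.053) + 0.271·log₂(0.271) + 0.011·log₂(0.011)]
  = 0.3914015 + 0.2246068 + 0.5104652 + 0.0715699 = 1.198043 bits

H(Y|X) = H(X,Y) - H(X) = 2.683095 - 1.198043 = 1.4851 bits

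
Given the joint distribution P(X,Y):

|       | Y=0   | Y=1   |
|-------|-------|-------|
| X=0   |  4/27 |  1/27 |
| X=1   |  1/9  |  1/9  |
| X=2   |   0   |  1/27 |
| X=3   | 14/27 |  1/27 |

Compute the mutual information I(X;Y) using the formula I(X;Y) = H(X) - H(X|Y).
0.2120 bits

I(X;Y) = H(X) - H(X|Y)

Marginal of X (row sums):
  P(X=0) = 4/27 + 1/27 = 5/27
  P(X=1) = 1/9 + 1/9 = 2/9
  P(X=2) = 0 + 1/27 = 1/27
  P(X=3) = 14/27 + 1/27 = 5/9
H(X) = -[(5/27)·log₂(5/27) + (2/9)·log₂(2/9) + (1/27)·log₂(1/27) + (5/9)·log₂(5/9)]
  = 0.45055 + 0.48221 + 0.17611 + 0.47111 = 1.5800 bits

Marginal of Y (column sums):
  P(Y=0) = 4/27 + 1/9 + 0 + 14/27 = 7/9
  P(Y=1) = 1/27 + 1/9 + 1/27 + 1/27 = 2/9
H(X|Y) = Σ_y P(y)·H(X|Y=y):
  Y=0: P(Y=0) = 7/9, P(X|Y=0) = (4/21, 1/7, 0, 2/3) → H(X|Y=0) = 1.24671
  Y=1: P(Y=1) = 2/9, P(X|Y=1) = (1/6, 1/2, 1/6, 1/6) → H(X|Y=1) = 1.79248
H(X|Y) = (7/9)·1.24671 + (2/9)·1.79248 = 1.3680 bits

I(X;Y) = H(X) - H(X|Y) = 1.5800 - 1.3680 = 0.2120 bits

Cross-check via I(X;Y) = H(X) + H(Y) - H(X,Y): computing H(Y) from the column sums and H(X,Y) from the 8 cells in the same way gives H(Y) = 0.7642 bits and H(X,Y) = 2.1322 bits, so
I(X;Y) = 1.5800 + 0.7642 - 2.1322 = 0.2120 bits ✓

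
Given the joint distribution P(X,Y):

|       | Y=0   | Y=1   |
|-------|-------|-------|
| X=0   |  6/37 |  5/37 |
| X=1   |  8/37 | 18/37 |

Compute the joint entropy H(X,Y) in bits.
1.7992 bits

H(X,Y) = -Σ_{x,y} P(x,y) log₂ P(x,y). Per-cell terms -P(x,y)·log₂P(x,y):
  X=0: 0.4256, 0.3902
  X=1: 0.4777, 0.5057
Sum of the 4 terms: H(X,Y) = 1.7992 bits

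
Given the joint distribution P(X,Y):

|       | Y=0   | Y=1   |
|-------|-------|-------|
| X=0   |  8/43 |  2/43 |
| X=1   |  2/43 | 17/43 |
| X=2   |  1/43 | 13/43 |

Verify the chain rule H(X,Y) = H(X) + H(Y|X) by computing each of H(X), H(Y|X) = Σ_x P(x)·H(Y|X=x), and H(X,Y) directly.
H(X) = 1.5371 bits, H(Y|X) = 0.5033 bits, H(X,Y) = 2.0404 bits

Marginal of X (row sums):
  P(X=0) = 8/43 + 2/43 = 10/43
  P(X=1) = 2/43 + 17/43 = 19/43
  P(X=2) = 1/43 + 13/43 = 14/43
H(X) = -[(10/43)·log₂(10/43) + (19/43)·log₂(19/43) + (14/43)·log₂(14/43)]
  = 0.48938 + 0.52066 + 0.52709 = 1.5371 bits

H(Y|X) = Σ_x P(x)·H(Y|X=x):
  X=0: P(X=0) = 10/43, P(Y|X=0) = (4/5, 1/5) → H(Y|X=0) = 0.72193
  X=1: P(X=1) = 19/43, P(Y|X=1) = (2/19, 17/19) → H(Y|X=1) = 0.48546
  X=2: P(X=2) = 14/43, P(Y|X=2) = (1/14, 13/14) → H(Y|X=2) = 0.37123
H(Y|X) = (10/43)·0.72193 + (19/43)·0.48546 + (14/43)·0.37123 = 0.5033 bits

H(X,Y) = -Σ_{x,y} P(x,y) log₂ P(x,y). Per-cell terms -P(x,y)·log₂P(x,y):
  X=0: 0.45140, 0.20587
  X=1: 0.20587, 0.52929
  X=2: 0.12619, 0.52176
Sum of the 6 terms: H(X,Y) = 2.0404 bits

Chain rule check:
  H(X) + H(Y|X) = 1.5371 + 0.5033 = 2.0404 bits
  H(X,Y) = 2.0404 bits
✓ Chain rule verified.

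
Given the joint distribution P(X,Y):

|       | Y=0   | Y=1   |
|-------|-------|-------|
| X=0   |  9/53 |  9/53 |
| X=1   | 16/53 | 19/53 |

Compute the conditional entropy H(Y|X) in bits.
0.9965 bits

H(Y|X) = H(X,Y) - H(X)

H(X,Y) = -Σ_{x,y} P(x,y) log₂ P(x,y). Per-cell terms -P(x,y)·log₂P(x,y):
  X=0: 0.43438, 0.43438
  X=1: 0.52164, 0.53056
Sum of the 4 terms: H(X,Y) = 1.9210 bits

Marginal of X (row sums):
  P(X=0) = 9/53 + 9/53 = 18/53
  P(X=1) = 16/53 + 19/53 = 35/53
H(X) = -[(18/53)·log₂(18/53) + (35/53)·log₂(35/53)]
  = 0.52913 + 0.39533 = 0.9245 bits

H(Y|X) = H(X,Y) - H(X) = 1.9210 - 0.9245 = 0.9965 bits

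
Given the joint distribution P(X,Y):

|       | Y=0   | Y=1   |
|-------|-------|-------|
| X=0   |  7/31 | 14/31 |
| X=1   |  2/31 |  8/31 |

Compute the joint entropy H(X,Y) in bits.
1.7621 bits

H(X,Y) = -Σ_{x,y} P(x,y) log₂ P(x,y). Per-cell terms -P(x,y)·log₂P(x,y):
  X=0: 0.4848, 0.5179
  X=1: 0.2551, 0.5043
Sum of the 4 terms: H(X,Y) = 1.7621 bits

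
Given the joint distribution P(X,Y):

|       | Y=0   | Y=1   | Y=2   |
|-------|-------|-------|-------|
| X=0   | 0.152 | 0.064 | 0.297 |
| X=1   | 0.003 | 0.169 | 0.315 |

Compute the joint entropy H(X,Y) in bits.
2.1707 bits

H(X,Y) = -Σ_{x,y} P(x,y) log₂ P(x,y). Per-cell terms -P(x,y)·log₂P(x,y):
  X=0: 0.4131, 0.2538, 0.5202
  X=1: 0.0251, 0.4335, 0.5250
Sum of the 6 terms: H(X,Y) = 2.1707 bits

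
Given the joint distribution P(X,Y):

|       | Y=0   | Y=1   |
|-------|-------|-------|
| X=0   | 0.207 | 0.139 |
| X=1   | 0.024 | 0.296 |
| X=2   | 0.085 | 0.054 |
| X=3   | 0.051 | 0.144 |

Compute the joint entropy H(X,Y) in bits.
2.6663 bits

H(X,Y) = -Σ_{x,y} P(x,y) log₂ P(x,y). Per-cell terms -P(x,y)·log₂P(x,y):
  X=0: 0.47037, 0.39571
  X=1: 0.12914, 0.51987
  X=2: 0.30229, 0.22739
  X=3: 0.21896, 0.40260
Sum of the 8 terms: H(X,Y) = 2.6663 bits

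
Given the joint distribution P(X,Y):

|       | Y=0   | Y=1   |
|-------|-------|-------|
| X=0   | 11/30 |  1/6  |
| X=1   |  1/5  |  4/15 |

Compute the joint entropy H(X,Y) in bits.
1.9345 bits

H(X,Y) = -Σ_{x,y} P(x,y) log₂ P(x,y). Per-cell terms -P(x,y)·log₂P(x,y):
  X=0: 0.530735, 0.430827
  X=1: 0.464386, 0.508504
Sum of the 4 terms: H(X,Y) = 1.9345 bits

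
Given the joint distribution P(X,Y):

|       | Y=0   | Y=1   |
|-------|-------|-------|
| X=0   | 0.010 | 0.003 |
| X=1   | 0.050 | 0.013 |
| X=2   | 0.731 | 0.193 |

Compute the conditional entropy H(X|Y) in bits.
0.4381 bits

H(X|Y) = H(X,Y) - H(Y)

H(X,Y) = -Σ_{x,y} P(x,y) log₂ P(x,y). Per-cell terms -P(x,y)·log₂P(x,y):
  X=0: 0.06644, 0.02514
  X=1: 0.21610, 0.08145
  X=2: 0.33045, 0.45805
Sum of the 6 terms: H(X,Y) = 1.17763 bits

Marginal of Y (column sums):
  P(Y=0) = 0.010 + 0.050 + 0.731 = 0.791
  P(Y=1) = 0.003 + 0.013 + 0.193 = 0.209
H(Y) = -[0.791·log₂(0.791) + 0.209·log₂(0.209)]
  = 0.26756 + 0.47201 = 0.73957 bits

H(X|Y) = H(X,Y) - H(Y) = 1.17763 - 0.73957 = 0.4381 bits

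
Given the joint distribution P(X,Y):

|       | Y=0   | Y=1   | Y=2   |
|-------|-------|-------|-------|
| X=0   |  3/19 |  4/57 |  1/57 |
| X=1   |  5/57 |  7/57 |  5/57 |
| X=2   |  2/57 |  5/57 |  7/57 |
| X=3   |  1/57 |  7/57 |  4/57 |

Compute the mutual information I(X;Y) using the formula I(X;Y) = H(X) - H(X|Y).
0.1870 bits

I(X;Y) = H(X) - H(X|Y)

Marginal of X (row sums):
  P(X=0) = 3/19 + 4/57 + 1/57 = 14/57
  P(X=1) = 5/57 + 7/57 + 5/57 = 17/57
  P(X=2) = 2/57 + 5/57 + 7/57 = 14/57
  P(X=3) = 1/57 + 7/57 + 4/57 = 4/19
H(X) = -[(14/57)·log₂(14/57) + (17/57)·log₂(17/57) + (14/57)·log₂(14/57) + (4/19)·log₂(4/19)]
  = 0.4975 + 0.5206 + 0.4975 + 0.4732 = 1.9888 bits

Marginal of Y (column sums):
  P(Y=0) = 3/19 + 5/57 + 2/57 + 1/57 = 17/57
  P(Y=1) = 4/57 + 7/57 + 5/57 + 7/57 = 23/57
  P(Y=2) = 1/57 + 5/57 + 7/57 + 4/57 = 17/57
H(X|Y) = Σ_y P(y)·H(X|Y=y):
  Y=0: P(Y=0) = 17/57, P(X|Y=0) = (9/17, 5/17, 2/17, 1/17) → H(X|Y=0) = 1.6087
  Y=1: P(Y=1) = 23/57, P(X|Y=1) = (4/23, 7/23, 5/23, 7/23) → H(X|Y=1) = 1.9621
  Y=2: P(Y=2) = 17/57, P(X|Y=2) = (1/17, 5/17, 7/17, 4/17) → H(X|Y=2) = 1.7780
H(X|Y) = (17/57)·1.6087 + (23/57)·1.9621 + (17/57)·1.7780 = 1.8018 bits

I(X;Y) = H(X) - H(X|Y) = 1.9888 - 1.8018 = 0.1870 bits

Cross-check via I(X;Y) = H(X) + H(Y) - H(X,Y): computing H(Y) from the column sums and H(X,Y) from the 12 cells in the same way gives H(Y) = 1.5695 bits and H(X,Y) = 3.3713 bits, so
I(X;Y) = 1.9888 + 1.5695 - 3.3713 = 0.1870 bits ✓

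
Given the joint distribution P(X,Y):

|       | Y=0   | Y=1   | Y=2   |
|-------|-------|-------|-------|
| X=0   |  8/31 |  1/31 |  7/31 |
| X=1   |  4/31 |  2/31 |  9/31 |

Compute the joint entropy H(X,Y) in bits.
2.3032 bits

H(X,Y) = -Σ_{x,y} P(x,y) log₂ P(x,y). Per-cell terms -P(x,y)·log₂P(x,y):
  X=0: 0.5043, 0.1598, 0.4848
  X=1: 0.3812, 0.2551, 0.5180
Sum of the 6 terms: H(X,Y) = 2.3032 bits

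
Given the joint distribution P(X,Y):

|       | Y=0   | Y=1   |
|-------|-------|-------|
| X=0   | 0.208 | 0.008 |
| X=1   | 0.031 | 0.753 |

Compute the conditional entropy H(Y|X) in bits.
0.2377 bits

H(Y|X) = H(X,Y) - H(X)

H(X,Y) = -Σ_{x,y} P(x,y) log₂ P(x,y). Per-cell terms -P(x,y)·log₂P(x,y):
  X=0: 0.4712, 0.0557
  X=1: 0.1554, 0.3082
Sum of the 4 terms: H(X,Y) = 0.9905 bits

Marginal of X (row sums):
  P(X=0) = 0.208 + 0.008 = 0.216
  P(X=1) = 0.031 + 0.753 = 0.784
H(X) = -[0.216·log₂(0.216) + 0.784·log₂(0.784)]
  = 0.4776 + 0.2752 = 0.7528 bits

H(Y|X) = H(X,Y) - H(X) = 0.9905 - 0.7528 = 0.2377 bits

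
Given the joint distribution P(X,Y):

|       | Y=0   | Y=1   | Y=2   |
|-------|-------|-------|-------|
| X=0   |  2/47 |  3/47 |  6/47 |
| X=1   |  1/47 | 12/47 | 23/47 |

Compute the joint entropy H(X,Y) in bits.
1.9519 bits

H(X,Y) = -Σ_{x,y} P(x,y) log₂ P(x,y). Per-cell terms -P(x,y)·log₂P(x,y):
  X=0: 0.1938, 0.2534, 0.3791
  X=1: 0.1182, 0.5029, 0.5045
Sum of the 6 terms: H(X,Y) = 1.9519 bits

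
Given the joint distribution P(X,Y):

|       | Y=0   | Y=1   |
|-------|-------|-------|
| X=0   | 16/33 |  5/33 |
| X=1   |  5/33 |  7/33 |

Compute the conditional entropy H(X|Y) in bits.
0.8602 bits

H(X|Y) = H(X,Y) - H(Y)

H(X,Y) = -Σ_{x,y} P(x,y) log₂ P(x,y). Per-cell terms -P(x,y)·log₂P(x,y):
  X=0: 0.5064, 0.4125
  X=1: 0.4125, 0.4745
Sum of the 4 terms: H(X,Y) = 1.8059 bits

Marginal of Y (column sums):
  P(Y=0) = 16/33 + 5/33 = 7/11
  P(Y=1) = 5/33 + 7/33 = 4/11
H(Y) = -[(7/11)·log₂(7/11) + (4/11)·log₂(4/11)]
  = 0.4150 + 0.5307 = 0.9457 bits

H(X|Y) = H(X,Y) - H(Y) = 1.8059 - 0.9457 = 0.8602 bits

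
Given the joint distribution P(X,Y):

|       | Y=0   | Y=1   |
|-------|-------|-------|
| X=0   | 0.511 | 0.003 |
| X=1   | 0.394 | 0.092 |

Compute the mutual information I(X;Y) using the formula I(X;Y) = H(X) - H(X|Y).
0.0862 bits

I(X;Y) = H(X) - H(X|Y)

Marginal of X (row sums):
  P(X=0) = 0.511 + 0.003 = 0.514
  P(X=1) = 0.394 + 0.092 = 0.486
H(X) = -[0.514·log₂(0.514) + 0.486·log₂(0.486)]
  = 0.49352 + 0.50591 = 0.99943 bits

Marginal of Y (column sums):
  P(Y=0) = 0.511 + 0.394 = 0.905
  P(Y=1) = 0.003 + 0.092 = 0.095
H(X|Y) = Σ_y P(y)·H(X|Y=y):
  Y=0: P(Y=0) = 0.905, P(X|Y=0) = (511/905, 394/905) → H(X|Y=0) = 0.98791
  Y=1: P(Y=1) = 0.095, P(X|Y=1) = (3/95, 92/95) → H(X|Y=1) = 0.20225
H(X|Y) = 0.905·0.98791 + 0.095·0.20225 = 0.91327 bits

I(X;Y) = H(X) - H(X|Y) = 0.99943 - 0.91327 = 0.0862 bits

Cross-check via I(X;Y) = H(X) + H(Y) - H(X,Y): computing H(Y) from the column sums and H(X,Y) from the 4 cells in the same way gives H(Y) = 0.45294 bits and H(X,Y) = 1.36621 bits, so
I(X;Y) = 0.99943 + 0.45294 - 1.36621 = 0.0862 bits ✓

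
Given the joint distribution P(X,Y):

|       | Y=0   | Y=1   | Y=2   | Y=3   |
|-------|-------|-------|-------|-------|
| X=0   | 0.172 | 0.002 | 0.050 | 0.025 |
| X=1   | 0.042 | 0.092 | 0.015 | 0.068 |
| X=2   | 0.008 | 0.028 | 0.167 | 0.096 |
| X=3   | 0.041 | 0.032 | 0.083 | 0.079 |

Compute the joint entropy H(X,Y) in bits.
3.5584 bits

H(X,Y) = -Σ_{x,y} P(x,y) log₂ P(x,y). Per-cell terms -P(x,y)·log₂P(x,y):
  X=0: 0.43680, 0.01793, 0.21610, 0.13305
  X=1: 0.19209, 0.31668, 0.09088, 0.26373
  X=2: 0.05573, 0.14444, 0.43121, 0.32456
  X=3: 0.18894, 0.15891, 0.29803, 0.28930
Sum of the 16 terms: H(X,Y) = 3.5584 bits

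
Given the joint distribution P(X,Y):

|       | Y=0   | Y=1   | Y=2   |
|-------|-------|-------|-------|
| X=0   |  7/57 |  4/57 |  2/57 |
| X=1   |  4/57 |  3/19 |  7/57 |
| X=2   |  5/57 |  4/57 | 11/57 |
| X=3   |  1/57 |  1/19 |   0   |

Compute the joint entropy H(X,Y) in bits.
3.2320 bits

H(X,Y) = -Σ_{x,y} P(x,y) log₂ P(x,y). Per-cell terms -P(x,y)·log₂P(x,y):
  X=0: 0.37156, 0.26897, 0.16958
  X=1: 0.26897, 0.42047, 0.37156
  X=2: 0.30798, 0.26897, 0.45804
  X=3: 0.10233, 0.22358, 0.00000
  (cells with P = 0 contribute 0)
Sum of the 12 terms: H(X,Y) = 3.2320 bits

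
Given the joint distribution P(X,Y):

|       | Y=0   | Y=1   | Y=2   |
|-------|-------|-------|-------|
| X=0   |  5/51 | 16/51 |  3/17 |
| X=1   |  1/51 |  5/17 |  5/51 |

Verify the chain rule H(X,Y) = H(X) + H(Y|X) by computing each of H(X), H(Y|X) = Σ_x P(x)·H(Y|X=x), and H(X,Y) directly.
H(X) = 0.9774 bits, H(Y|X) = 1.2763 bits, H(X,Y) = 2.2538 bits

Marginal of X (row sums):
  P(X=0) = 5/51 + 16/51 + 3/17 = 10/17
  P(X=1) = 1/51 + 5/17 + 5/51 = 7/17
H(X) = -[(10/17)·log₂(10/17) + (7/17)·log₂(7/17)]
  = 0.4503 + 0.5271 = 0.9774 bits

H(Y|X) = Σ_x P(x)·H(Y|X=x):
  X=0: P(X=0) = 10/17, P(Y|X=0) = (1/6, 8/15, 3/10) → H(Y|X=0) = 1.4356
  X=1: P(X=1) = 7/17, P(Y|X=1) = (1/21, 5/7, 5/21) → H(Y|X=1) = 1.0488
H(Y|X) = (10/17)·1.4356 + (7/17)·1.0488 = 1.2763 bits

H(X,Y) = -Σ_{x,y} P(x,y) log₂ P(x,y). Per-cell terms -P(x,y)·log₂P(x,y):
  X=0: 0.3285, 0.5247, 0.4416
  X=1: 0.1112, 0.5193, 0.3285
Sum of the 6 terms: H(X,Y) = 2.2538 bits

Chain rule check:
  H(X) + H(Y|X) = 0.9774 + 1.2763 = 2.2537 bits
  H(X,Y) = 2.2538 bits
✓ Chain rule verified (Δ = 0.0001 is 4-dp rounding noise: each of the three values was rounded independently).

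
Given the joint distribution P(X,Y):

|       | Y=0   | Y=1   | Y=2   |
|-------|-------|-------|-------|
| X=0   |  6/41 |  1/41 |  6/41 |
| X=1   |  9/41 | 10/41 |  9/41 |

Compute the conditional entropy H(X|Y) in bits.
0.8284 bits

H(X|Y) = H(X,Y) - H(Y)

H(X,Y) = -Σ_{x,y} P(x,y) log₂ P(x,y). Per-cell terms -P(x,y)·log₂P(x,y):
  X=0: 0.40574, 0.13067, 0.40574
  X=1: 0.48021, 0.49649, 0.48021
Sum of the 6 terms: H(X,Y) = 2.3991 bits

Marginal of Y (column sums):
  P(Y=0) = 6/41 + 9/41 = 15/41
  P(Y=1) = 1/41 + 10/41 = 11/41
  P(Y=2) = 6/41 + 9/41 = 15/41
H(Y) = -[(15/41)·log₂(15/41) + (11/41)·log₂(11/41) + (15/41)·log₂(15/41)]
  = 0.53073 + 0.50925 + 0.53073 = 1.5707 bits

H(X|Y) = H(X,Y) - H(Y) = 2.3991 - 1.5707 = 0.8284 bits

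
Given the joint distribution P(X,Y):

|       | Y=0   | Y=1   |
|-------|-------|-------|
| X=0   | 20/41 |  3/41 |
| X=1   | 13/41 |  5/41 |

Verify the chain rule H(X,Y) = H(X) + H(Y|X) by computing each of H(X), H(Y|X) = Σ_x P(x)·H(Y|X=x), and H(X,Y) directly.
H(X) = 0.9892 bits, H(Y|X) = 0.6876 bits, H(X,Y) = 1.6768 bits

Marginal of X (row sums):
  P(X=0) = 20/41 + 3/41 = 23/41
  P(X=1) = 13/41 + 5/41 = 18/41
H(X) = -[(23/41)·log₂(23/41) + (18/41)·log₂(18/41)]
  = 0.4678 + 0.5214 = 0.9892 bits

H(Y|X) = Σ_x P(x)·H(Y|X=x):
  X=0: P(X=0) = 23/41, P(Y|X=0) = (20/23, 3/23) → H(Y|X=0) = 0.5586
  X=1: P(X=1) = 18/41, P(Y|X=1) = (13/18, 5/18) → H(Y|X=1) = 0.8524
H(Y|X) = (23/41)·0.5586 + (18/41)·0.8524 = 0.6876 bits

H(X,Y) = -Σ_{x,y} P(x,y) log₂ P(x,y). Per-cell terms -P(x,y)·log₂P(x,y):
  X=0: 0.5052, 0.2760
  X=1: 0.5254, 0.3702
Sum of the 4 terms: H(X,Y) = 1.6768 bits

Chain rule check:
  H(X) + H(Y|X) = 0.9892 + 0.6876 = 1.6768 bits
  H(X,Y) = 1.6768 bits
✓ Chain rule verified.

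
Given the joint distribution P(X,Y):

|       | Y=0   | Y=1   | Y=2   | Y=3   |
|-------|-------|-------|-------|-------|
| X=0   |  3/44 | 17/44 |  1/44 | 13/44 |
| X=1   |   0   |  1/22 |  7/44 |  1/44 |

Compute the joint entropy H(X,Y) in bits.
2.1867 bits

H(X,Y) = -Σ_{x,y} P(x,y) log₂ P(x,y). Per-cell terms -P(x,y)·log₂P(x,y):
  X=0: 0.26417, 0.53008, 0.12408, 0.51970
  X=1: 0.00000, 0.20270, 0.42192, 0.12408
  (cells with P = 0 contribute 0)
Sum of the 8 terms: H(X,Y) = 2.1867 bits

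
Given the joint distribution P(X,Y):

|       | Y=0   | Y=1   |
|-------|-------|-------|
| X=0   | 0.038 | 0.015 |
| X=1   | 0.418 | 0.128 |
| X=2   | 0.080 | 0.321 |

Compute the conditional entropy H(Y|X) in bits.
0.7636 bits

H(Y|X) = H(X,Y) - H(X)

H(X,Y) = -Σ_{x,y} P(x,y) log₂ P(x,y). Per-cell terms -P(x,y)·log₂P(x,y):
  X=0: 0.1793, 0.0909
  X=1: 0.5260, 0.3796
  X=2: 0.2915, 0.5262
Sum of the 6 terms: H(X,Y) = 1.9935 bits

Marginal of X (row sums):
  P(X=0) = 0.038 + 0.015 = 0.053
  P(X=1) = 0.418 + 0.128 = 0.546
  P(X=2) = 0.080 + 0.321 = 0.401
H(X) = -[0.053·log₂(0.053) + 0.546·log₂(0.546) + 0.401·log₂(0.401)]
  = 0.2246 + 0.4767 + 0.5286 = 1.2299 bits

H(Y|X) = H(X,Y) - H(X) = 1.9935 - 1.2299 = 0.7636 bits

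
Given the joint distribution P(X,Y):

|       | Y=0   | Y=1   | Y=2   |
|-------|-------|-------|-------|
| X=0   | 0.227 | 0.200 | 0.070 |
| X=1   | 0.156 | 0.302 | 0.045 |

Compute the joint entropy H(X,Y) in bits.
2.3597 bits

H(X,Y) = -Σ_{x,y} P(x,y) log₂ P(x,y). Per-cell terms -P(x,y)·log₂P(x,y):
  X=0: 0.4856, 0.4644, 0.2686
  X=1: 0.4181, 0.5217, 0.2013
Sum of the 6 terms: H(X,Y) = 2.3597 bits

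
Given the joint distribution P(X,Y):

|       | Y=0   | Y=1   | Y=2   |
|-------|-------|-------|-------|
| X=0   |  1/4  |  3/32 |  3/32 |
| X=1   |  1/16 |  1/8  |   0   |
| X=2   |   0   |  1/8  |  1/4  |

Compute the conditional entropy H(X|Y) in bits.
1.0568 bits

H(X|Y) = H(X,Y) - H(Y)

H(X,Y) = -Σ_{x,y} P(x,y) log₂ P(x,y). Per-cell terms -P(x,y)·log₂P(x,y):
  X=0: 0.50000, 0.32016, 0.32016
  X=1: 0.25000, 0.37500, 0.00000
  X=2: 0.00000, 0.37500, 0.50000
  (cells with P = 0 contribute 0)
Sum of the 9 terms: H(X,Y) = 2.6403 bits

Marginal of Y (column sums):
  P(Y=0) = 1/4 + 1/16 + 0 = 5/16
  P(Y=1) = 3/32 + 1/8 + 1/8 = 11/32
  P(Y=2) = 3/32 + 0 + 1/4 = 11/32
H(Y) = -[(5/16)·log₂(5/16) + (11/32)·log₂(11/32) + (11/32)·log₂(11/32)]
  = 0.52440 + 0.52957 + 0.52957 = 1.5835 bits

H(X|Y) = H(X,Y) - H(Y) = 2.6403 - 1.5835 = 1.0568 bits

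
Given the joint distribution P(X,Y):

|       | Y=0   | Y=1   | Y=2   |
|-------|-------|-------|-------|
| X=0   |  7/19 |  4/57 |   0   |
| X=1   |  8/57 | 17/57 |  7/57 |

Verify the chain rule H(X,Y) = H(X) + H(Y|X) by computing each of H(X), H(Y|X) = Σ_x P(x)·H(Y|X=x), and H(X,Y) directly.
H(X) = 0.9891 bits, H(Y|X) = 1.1003 bits, H(X,Y) = 2.0894 bits

Marginal of X (row sums):
  P(X=0) = 7/19 + 4/57 + 0 = 25/57
  P(X=1) = 8/57 + 17/57 + 7/57 = 32/57
H(X) = -[(25/57)·log₂(25/57) + (32/57)·log₂(32/57)]
  = 0.52151 + 0.46759 = 0.9891 bits

H(Y|X) = Σ_x P(x)·H(Y|X=x):
  X=0: P(X=0) = 25/57, P(Y|X=0) = (21/25, 4/25, 0) → H(Y|X=0) = 0.63431
  X=1: P(X=1) = 32/57, P(Y|X=1) = (1/4, 17/32, 7/32) → H(Y|X=1) = 1.46443
H(Y|X) = (25/57)·0.63431 + (32/57)·1.46443 = 1.1003 bits

H(X,Y) = -Σ_{x,y} P(x,y) log₂ P(x,y). Per-cell terms -P(x,y)·log₂P(x,y):
  X=0: 0.53074, 0.26897, 0.00000
  X=1: 0.39760, 0.52057, 0.37156
  (cells with P = 0 contribute 0)
Sum of the 6 terms: H(X,Y) = 2.0894 bits

Chain rule check:
  H(X) + H(Y|X) = 0.9891 + 1.1003 = 2.0894 bits
  H(X,Y) = 2.0894 bits
✓ Chain rule verified.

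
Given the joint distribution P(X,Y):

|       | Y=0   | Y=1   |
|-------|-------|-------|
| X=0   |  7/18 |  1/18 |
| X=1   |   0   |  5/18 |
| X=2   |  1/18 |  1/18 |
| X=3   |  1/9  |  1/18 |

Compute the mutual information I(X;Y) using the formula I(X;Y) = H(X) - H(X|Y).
0.4853 bits

I(X;Y) = H(X) - H(X|Y)

Marginal of X (row sums):
  P(X=0) = 7/18 + 1/18 = 4/9
  P(X=1) = 0 + 5/18 = 5/18
  P(X=2) = 1/18 + 1/18 = 1/9
  P(X=3) = 1/9 + 1/18 = 1/6
H(X) = -[(4/9)·log₂(4/9) + (5/18)·log₂(5/18) + (1/9)·log₂(1/9) + (1/6)·log₂(1/6)]
  = 0.5200 + 0.5133 + 0.3522 + 0.4308 = 1.8163 bits

Marginal of Y (column sums):
  P(Y=0) = 7/18 + 0 + 1/18 + 1/9 = 5/9
  P(Y=1) = 1/18 + 5/18 + 1/18 + 1/18 = 4/9
H(X|Y) = Σ_y P(y)·H(X|Y=y):
  Y=0: P(Y=0) = 5/9, P(X|Y=0) = (7/10, 0, 1/10, 1/5) → H(X|Y=0) = 1.1568
  Y=1: P(Y=1) = 4/9, P(X|Y=1) = (1/8, 5/8, 1/8, 1/8) → H(X|Y=1) = 1.5488
H(X|Y) = (5/9)·1.1568 + (4/9)·1.5488 = 1.3310 bits

I(X;Y) = H(X) - H(X|Y) = 1.8163 - 1.3310 = 0.4853 bits

Cross-check via I(X;Y) = H(X) + H(Y) - H(X,Y): computing H(Y) from the column sums and H(X,Y) from the 8 cells in the same way gives H(Y) = 0.9911 bits and H(X,Y) = 2.3221 bits, so
I(X;Y) = 1.8163 + 0.9911 - 2.3221 = 0.4853 bits ✓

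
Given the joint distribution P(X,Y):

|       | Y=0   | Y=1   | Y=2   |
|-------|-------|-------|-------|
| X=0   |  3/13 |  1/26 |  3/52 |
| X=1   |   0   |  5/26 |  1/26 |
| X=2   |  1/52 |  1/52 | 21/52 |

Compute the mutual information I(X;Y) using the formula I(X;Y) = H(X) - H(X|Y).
0.7439 bits

I(X;Y) = H(X) - H(X|Y)

Marginal of X (row sums):
  P(X=0) = 3/13 + 1/26 + 3/52 = 17/52
  P(X=1) = 0 + 5/26 + 1/26 = 3/13
  P(X=2) = 1/52 + 1/52 + 21/52 = 23/52
H(X) = -[(17/52)·log₂(17/52) + (3/13)·log₂(3/13) + (23/52)·log₂(23/52)]
  = 0.5273 + 0.4882 + 0.5205 = 1.5360 bits

Marginal of Y (column sums):
  P(Y=0) = 3/13 + 0 + 1/52 = 1/4
  P(Y=1) = 1/26 + 5/26 + 1/52 = 1/4
  P(Y=2) = 3/52 + 1/26 + 21/52 = 1/2
H(X|Y) = Σ_y P(y)·H(X|Y=y):
  Y=0: P(Y=0) = 1/4, P(X|Y=0) = (12/13, 0, 1/13) → H(X|Y=0) = 0.3912
  Y=1: P(Y=1) = 1/4, P(X|Y=1) = (2/13, 10/13, 1/13) → H(X|Y=1) = 0.9913
  Y=2: P(Y=2) = 1/2, P(X|Y=2) = (3/26, 1/13, 21/26) → H(X|Y=2) = 0.8930
H(X|Y) = (1/4)·0.3912 + (1/4)·0.9913 + (1/2)·0.8930 = 0.7921 bits

I(X;Y) = H(X) - H(X|Y) = 1.5360 - 0.7921 = 0.7439 bits

Cross-check via I(X;Y) = H(X) + H(Y) - H(X,Y): computing H(Y) from the column sums and H(X,Y) from the 9 cells in the same way gives H(Y) = 1.5000 bits and H(X,Y) = 2.2921 bits, so
I(X;Y) = 1.5360 + 1.5000 - 2.2921 = 0.7439 bits ✓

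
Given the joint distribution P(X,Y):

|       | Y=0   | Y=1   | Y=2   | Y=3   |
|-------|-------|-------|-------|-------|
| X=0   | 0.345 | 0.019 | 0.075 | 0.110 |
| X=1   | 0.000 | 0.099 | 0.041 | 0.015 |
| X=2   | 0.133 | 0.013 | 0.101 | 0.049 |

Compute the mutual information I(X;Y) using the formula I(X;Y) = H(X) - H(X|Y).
0.3274 bits

I(X;Y) = H(X) - H(X|Y)

Marginal of X (row sums):
  P(X=0) = 0.345 + 0.019 + 0.075 + 0.110 = 0.549
  P(X=1) = 0.000 + 0.099 + 0.041 + 0.015 = 0.155
  P(X=2) = 0.133 + 0.013 + 0.101 + 0.049 = 0.296
H(X) = -[0.549·log₂(0.549) + 0.155·log₂(0.155) + 0.296·log₂(0.296)]
  = 0.474952 + 0.416897 + 0.519874 = 1.411723 bits

Marginal of Y (column sums):
  P(Y=0) = 0.345 + 0.000 + 0.133 = 0.478
  P(Y=1) = 0.019 + 0.099 + 0.013 = 0.131
  P(Y=2) = 0.075 + 0.041 + 0.101 = 0.217
  P(Y=3) = 0.110 + 0.015 + 0.049 = 0.174
H(X|Y) = Σ_y P(y)·H(X|Y=y):
  Y=0: P(Y=0) = 0.478, P(X|Y=0) = (345/478, 0, 133/478) → H(X|Y=0) = 0.853045
  Y=1: P(Y=1) = 0.131, P(X|Y=1) = (19/131, 99/131, 13/131) → H(X|Y=1) = 1.040120
  Y=2: P(Y=2) = 0.217, P(X|Y=2) = (75/217, 41/217, 101/217) → H(X|Y=2) = 1.497494
  Y=3: P(Y=3) = 0.174, P(X|Y=3) = (55/87, 5/58, 49/174) → H(X|Y=3) = 1.237922
H(X|Y) = 0.478·0.853045 + 0.131·1.040120 + 0.217·1.497494 + 0.174·1.237922 = 1.084366 bits

I(X;Y) = H(X) - H(X|Y) = 1.411723 - 1.084366 = 0.3274 bits

Cross-check via I(X;Y) = H(X) + H(Y) - H(X,Y): computing H(Y) from the column sums and H(X,Y) from the 12 cells in the same way gives H(Y) = 1.810463 bits and H(X,Y) = 2.894829 bits, so
I(X;Y) = 1.411723 + 1.810463 - 2.894829 = 0.3274 bits ✓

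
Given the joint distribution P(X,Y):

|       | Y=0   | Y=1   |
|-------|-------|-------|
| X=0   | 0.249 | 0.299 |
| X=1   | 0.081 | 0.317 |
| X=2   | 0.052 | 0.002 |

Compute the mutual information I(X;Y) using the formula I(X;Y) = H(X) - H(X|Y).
0.1123 bits

I(X;Y) = H(X) - H(X|Y)

Marginal of X (row sums):
  P(X=0) = 0.249 + 0.299 = 0.548
  P(X=1) = 0.081 + 0.317 = 0.398
  P(X=2) = 0.052 + 0.002 = 0.054
H(X) = -[0.548·log₂(0.548) + 0.398·log₂(0.398) + 0.054·log₂(0.054)]
  = 0.475528 + 0.529006 + 0.227388 = 1.23192 bits

Marginal of Y (column sums):
  P(Y=0) = 0.249 + 0.081 + 0.052 = 0.382
  P(Y=1) = 0.299 + 0.317 + 0.002 = 0.618
H(X|Y) = Σ_y P(y)·H(X|Y=y):
  Y=0: P(Y=0) = 0.382, P(X|Y=0) = (249/382, 81/382, 26/191) → H(X|Y=0) = 1.268551
  Y=1: P(Y=1) = 0.618, P(X|Y=1) = (299/618, 317/618, 1/309) → H(X|Y=1) = 1.027580
H(X|Y) = 0.382·1.268551 + 0.618·1.027580 = 1.11963 bits

I(X;Y) = H(X) - H(X|Y) = 1.23192 - 1.11963 = 0.1123 bits

Cross-check via I(X;Y) = H(X) + H(Y) - H(X,Y): computing H(Y) from the column sums and H(X,Y) from the 6 cells in the same way gives H(Y) = 0.95944 bits and H(X,Y) = 2.07907 bits, so
I(X;Y) = 1.23192 + 0.95944 - 2.07907 = 0.1123 bits ✓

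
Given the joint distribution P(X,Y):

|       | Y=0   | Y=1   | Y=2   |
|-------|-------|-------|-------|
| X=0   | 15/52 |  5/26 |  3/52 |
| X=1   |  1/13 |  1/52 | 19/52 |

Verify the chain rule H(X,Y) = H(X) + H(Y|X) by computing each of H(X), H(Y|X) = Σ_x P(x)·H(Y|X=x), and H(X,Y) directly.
H(X) = 0.9957 bits, H(Y|X) = 1.1415 bits, H(X,Y) = 2.1372 bits

Marginal of X (row sums):
  P(X=0) = 15/52 + 5/26 + 3/52 = 7/13
  P(X=1) = 1/13 + 1/52 + 19/52 = 6/13
H(X) = -[(7/13)·log₂(7/13) + (6/13)·log₂(6/13)]
  = 0.48089 + 0.51484 = 0.9957 bits

H(Y|X) = Σ_x P(x)·H(Y|X=x):
  X=0: P(X=0) = 7/13, P(Y|X=0) = (15/28, 5/14, 3/28) → H(Y|X=0) = 1.35816
  X=1: P(X=1) = 6/13, P(Y|X=1) = (1/6, 1/24, 19/24) → H(Y|X=1) = 0.88869
H(Y|X) = (7/13)·1.35816 + (6/13)·0.88869 = 1.1415 bits

H(X,Y) = -Σ_{x,y} P(x,y) log₂ P(x,y). Per-cell terms -P(x,y)·log₂P(x,y):
  X=0: 0.51737, 0.45741, 0.23743
  X=1: 0.28465, 0.10962, 0.53073
Sum of the 6 terms: H(X,Y) = 2.1372 bits

Chain rule check:
  H(X) + H(Y|X) = 0.9957 + 1.1415 = 2.1372 bits
  H(X,Y) = 2.1372 bits
✓ Chain rule verified.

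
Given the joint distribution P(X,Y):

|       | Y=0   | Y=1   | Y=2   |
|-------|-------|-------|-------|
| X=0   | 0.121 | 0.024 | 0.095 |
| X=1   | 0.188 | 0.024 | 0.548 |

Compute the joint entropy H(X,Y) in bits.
1.8784 bits

H(X,Y) = -Σ_{x,y} P(x,y) log₂ P(x,y). Per-cell terms -P(x,y)·log₂P(x,y):
  X=0: 0.36868, 0.12914, 0.32261
  X=1: 0.45330, 0.12914, 0.47553
Sum of the 6 terms: H(X,Y) = 1.8784 bits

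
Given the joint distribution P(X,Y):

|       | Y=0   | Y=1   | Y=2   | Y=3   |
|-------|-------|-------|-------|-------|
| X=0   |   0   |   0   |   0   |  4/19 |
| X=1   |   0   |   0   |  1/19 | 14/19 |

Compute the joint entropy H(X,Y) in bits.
1.0215 bits

H(X,Y) = -Σ_{x,y} P(x,y) log₂ P(x,y). Per-cell terms -P(x,y)·log₂P(x,y):
  X=0: 0.00000, 0.00000, 0.00000, 0.47325
  X=1: 0.00000, 0.00000, 0.22358, 0.32463
  (cells with P = 0 contribute 0)
Sum of the 8 terms: H(X,Y) = 1.0215 bits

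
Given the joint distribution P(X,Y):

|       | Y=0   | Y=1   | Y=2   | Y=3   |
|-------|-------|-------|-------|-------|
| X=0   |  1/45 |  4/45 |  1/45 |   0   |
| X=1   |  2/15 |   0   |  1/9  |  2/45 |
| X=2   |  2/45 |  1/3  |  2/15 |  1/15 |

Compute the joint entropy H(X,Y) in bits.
2.8699 bits

H(X,Y) = -Σ_{x,y} P(x,y) log₂ P(x,y). Per-cell terms -P(x,y)·log₂P(x,y):
  X=0: 0.12204, 0.31039, 0.12204, 0.00000
  X=1: 0.38759, 0.00000, 0.35221, 0.19964
  X=2: 0.19964, 0.52832, 0.38759, 0.26046
  (cells with P = 0 contribute 0)
Sum of the 12 terms: H(X,Y) = 2.8699 bits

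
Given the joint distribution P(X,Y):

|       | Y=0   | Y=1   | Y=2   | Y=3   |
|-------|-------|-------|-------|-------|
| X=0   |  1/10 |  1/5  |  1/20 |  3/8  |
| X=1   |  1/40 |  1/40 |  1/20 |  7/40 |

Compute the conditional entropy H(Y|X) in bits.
1.6170 bits

H(Y|X) = H(X,Y) - H(X)

H(X,Y) = -Σ_{x,y} P(x,y) log₂ P(x,y). Per-cell terms -P(x,y)·log₂P(x,y):
  X=0: 0.332193, 0.464386, 0.216096, 0.530639
  X=1: 0.133048, 0.133048, 0.216096, 0.440050
Sum of the 8 terms: H(X,Y) = 2.46556 bits

Marginal of X (row sums):
  P(X=0) = 1/10 + 1/5 + 1/20 + 3/8 = 29/40
  P(X=1) = 1/40 + 1/40 + 1/20 + 7/40 = 11/40
H(X) = -[(29/40)·log₂(29/40) + (11/40)·log₂(11/40)]
  = 0.336362 + 0.512187 = 0.84855 bits

H(Y|X) = H(X,Y) - H(X) = 2.46556 - 0.84855 = 1.6170 bits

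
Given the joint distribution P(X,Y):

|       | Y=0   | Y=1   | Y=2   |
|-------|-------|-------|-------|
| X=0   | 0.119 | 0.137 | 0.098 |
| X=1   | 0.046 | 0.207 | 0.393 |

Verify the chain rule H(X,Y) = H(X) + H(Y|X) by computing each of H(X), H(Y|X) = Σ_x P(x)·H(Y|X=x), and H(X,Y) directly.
H(X) = 0.9376 bits, H(Y|X) = 1.3534 bits, H(X,Y) = 2.2910 bits

Marginal of X (row sums):
  P(X=0) = 0.119 + 0.137 + 0.098 = 0.354
  P(X=1) = 0.046 + 0.207 + 0.393 = 0.646
H(X) = -[0.354·log₂(0.354) + 0.646·log₂(0.646)]
  = 0.53036 + 0.40723 = 0.9376 bits

H(Y|X) = Σ_x P(x)·H(Y|X=x):
  X=0: P(X=0) = 0.354, P(Y|X=0) = (119/354, 137/354, 49/177) → H(Y|X=0) = 1.57169
  X=1: P(X=1) = 0.646, P(Y|X=1) = (23/323, 207/646, 393/646) → H(Y|X=1) = 1.23375
H(Y|X) = 0.354·1.57169 + 0.646·1.23375 = 1.3534 bits

H(X,Y) = -Σ_{x,y} P(x,y) log₂ P(x,y). Per-cell terms -P(x,y)·log₂P(x,y):
  X=0: 0.36545, 0.39288, 0.32841
  X=1: 0.20434, 0.47037, 0.52953
Sum of the 6 terms: H(X,Y) = 2.2910 bits

Chain rule check:
  H(X) + H(Y|X) = 0.9376 + 1.3534 = 2.2910 bits
  H(X,Y) = 2.2910 bits
✓ Chain rule verified.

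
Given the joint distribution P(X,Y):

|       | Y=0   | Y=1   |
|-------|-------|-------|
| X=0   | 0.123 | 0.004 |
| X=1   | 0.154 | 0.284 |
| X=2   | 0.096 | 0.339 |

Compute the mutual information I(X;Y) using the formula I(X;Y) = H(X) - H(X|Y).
0.1864 bits

I(X;Y) = H(X) - H(X|Y)

Marginal of X (row sums):
  P(X=0) = 0.123 + 0.004 = 0.127
  P(X=1) = 0.154 + 0.284 = 0.438
  P(X=2) = 0.096 + 0.339 = 0.435
H(X) = -[0.127·log₂(0.127) + 0.438·log₂(0.438) + 0.435·log₂(0.435)]
  = 0.37809 + 0.52166 + 0.52240 = 1.42215 bits

Marginal of Y (column sums):
  P(Y=0) = 0.123 + 0.154 + 0.096 = 0.373
  P(Y=1) = 0.004 + 0.284 + 0.339 = 0.627
H(X|Y) = Σ_y P(y)·H(X|Y=y):
  Y=0: P(Y=0) = 0.373, P(X|Y=0) = (123/373, 154/373, 96/373) → H(X|Y=0) = 1.55866
  Y=1: P(Y=1) = 0.627, P(X|Y=1) = (4/627, 284/627, 113/209) → H(X|Y=1) = 1.04372
H(X|Y) = 0.373·1.55866 + 0.627·1.04372 = 1.23579 bits

I(X;Y) = H(X) - H(X|Y) = 1.42215 - 1.23579 = 0.1864 bits

Cross-check via I(X;Y) = H(X) + H(Y) - H(X,Y): computing H(Y) from the column sums and H(X,Y) from the 6 cells in the same way gives H(Y) = 0.95295 bits and H(X,Y) = 2.18874 bits, so
I(X;Y) = 1.42215 + 0.95295 - 2.18874 = 0.1864 bits ✓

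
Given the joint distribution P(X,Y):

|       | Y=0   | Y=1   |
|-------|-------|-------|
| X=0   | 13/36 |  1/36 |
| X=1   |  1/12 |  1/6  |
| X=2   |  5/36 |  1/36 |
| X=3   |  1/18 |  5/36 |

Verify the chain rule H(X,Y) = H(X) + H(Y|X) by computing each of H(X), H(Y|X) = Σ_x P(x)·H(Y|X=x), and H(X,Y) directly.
H(X) = 1.9201 bits, H(Y|X) = 0.6501 bits, H(X,Y) = 2.5702 bits

Marginal of X (row sums):
  P(X=0) = 13/36 + 1/36 = 7/18
  P(X=1) = 1/12 + 1/6 = 1/4
  P(X=2) = 5/36 + 1/36 = 1/6
  P(X=3) = 1/18 + 5/36 = 7/36
H(X) = -[(7/18)·log₂(7/18) + (1/4)·log₂(1/4) + (1/6)·log₂(1/6) + (7/36)·log₂(7/36)]
  = 0.5299 + 0.5000 + 0.4308 + 0.4594 = 1.9201 bits

H(Y|X) = Σ_x P(x)·H(Y|X=x):
  X=0: P(X=0) = 7/18, P(Y|X=0) = (13/14, 1/14) → H(Y|X=0) = 0.3712
  X=1: P(X=1) = 1/4, P(Y|X=1) = (1/3, 2/3) → H(Y|X=1) = 0.9183
  X=2: P(X=2) = 1/6, P(Y|X=2) = (5/6, 1/6) → H(Y|X=2) = 0.6500
  X=3: P(X=3) = 7/36, P(Y|X=3) = (2/7, 5/7) → H(Y|X=3) = 0.8631
H(Y|X) = (7/18)·0.3712 + (1/4)·0.9183 + (1/6)·0.6500 + (7/36)·0.8631 = 0.6501 bits

H(X,Y) = -Σ_{x,y} P(x,y) log₂ P(x,y). Per-cell terms -P(x,y)·log₂P(x,y):
  X=0: 0.5306, 0.1436
  X=1: 0.2987, 0.4308
  X=2: 0.3956, 0.1436
  X=3: 0.2317, 0.3956
Sum of the 8 terms: H(X,Y) = 2.5702 bits

Chain rule check:
  H(X) + H(Y|X) = 1.9201 + 0.6501 = 2.5702 bits
  H(X,Y) = 2.5702 bits
✓ Chain rule verified.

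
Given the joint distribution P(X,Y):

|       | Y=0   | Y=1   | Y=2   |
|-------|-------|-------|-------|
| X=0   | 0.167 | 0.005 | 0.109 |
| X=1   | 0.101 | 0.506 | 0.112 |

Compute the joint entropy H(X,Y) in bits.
2.0031 bits

H(X,Y) = -Σ_{x,y} P(x,y) log₂ P(x,y). Per-cell terms -P(x,y)·log₂P(x,y):
  X=0: 0.43121, 0.03822, 0.34854
  X=1: 0.33406, 0.49729, 0.35374
Sum of the 6 terms: H(X,Y) = 2.0031 bits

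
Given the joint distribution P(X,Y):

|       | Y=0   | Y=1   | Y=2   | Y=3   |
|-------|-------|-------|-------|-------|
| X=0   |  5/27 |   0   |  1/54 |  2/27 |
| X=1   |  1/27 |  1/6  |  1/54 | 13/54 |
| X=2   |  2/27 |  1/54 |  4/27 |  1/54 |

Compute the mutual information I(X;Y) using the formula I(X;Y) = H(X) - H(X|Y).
0.5392 bits

I(X;Y) = H(X) - H(X|Y)

Marginal of X (row sums):
  P(X=0) = 5/27 + 0 + 1/54 + 2/27 = 5/18
  P(X=1) = 1/27 + 1/6 + 1/54 + 13/54 = 25/54
  P(X=2) = 2/27 + 1/54 + 4/27 + 1/54 = 7/27
H(X) = -[(5/18)·log₂(5/18) + (25/54)·log₂(25/54) + (7/27)·log₂(7/27)]
  = 0.5133 + 0.5144 + 0.5049 = 1.5326 bits

Marginal of Y (column sums):
  P(Y=0) = 5/27 + 1/27 + 2/27 = 8/27
  P(Y=1) = 0 + 1/6 + 1/54 = 5/27
  P(Y=2) = 1/54 + 1/54 + 4/27 = 5/27
  P(Y=3) = 2/27 + 13/54 + 1/54 = 1/3
H(X|Y) = Σ_y P(y)·H(X|Y=y):
  Y=0: P(Y=0) = 8/27, P(X|Y=0) = (5/8, 1/8, 1/4) → H(X|Y=0) = 1.2988
  Y=1: P(Y=1) = 5/27, P(X|Y=1) = (0, 9/10, 1/10) → H(X|Y=1) = 0.4690
  Y=2: P(Y=2) = 5/27, P(X|Y=2) = (1/10, 1/10, 4/5) → H(X|Y=2) = 0.9219
  Y=3: P(Y=3) = 1/3, P(X|Y=3) = (2/9, 13/18, 1/18) → H(X|Y=3) = 1.0529
H(X|Y) = (8/27)·1.2988 + (5/27)·0.4690 + (5/27)·0.9219 + (1/3)·1.0529 = 0.9934 bits

I(X;Y) = H(X) - H(X|Y) = 1.5326 - 0.9934 = 0.5392 bits

Cross-check via I(X;Y) = H(X) + H(Y) - H(X,Y): computing H(Y) from the column sums and H(X,Y) from the 12 cells in the same way gives H(Y) = 1.9494 bits and H(X,Y) = 2.9428 bits, so
I(X;Y) = 1.5326 + 1.9494 - 2.9428 = 0.5392 bits ✓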